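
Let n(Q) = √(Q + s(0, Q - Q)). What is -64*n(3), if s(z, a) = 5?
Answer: -128*√2 ≈ -181.02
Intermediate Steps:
n(Q) = √(5 + Q) (n(Q) = √(Q + 5) = √(5 + Q))
-64*n(3) = -64*√(5 + 3) = -128*√2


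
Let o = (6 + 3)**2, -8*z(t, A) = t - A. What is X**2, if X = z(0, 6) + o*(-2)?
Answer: 416025/16 ≈ 26002.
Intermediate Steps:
z(t, A) = -t/8 + A/8 (z(t, A) = -(t - A)/8 = -t/8 + A/8)
o = 81 (o = 9**2 = 81)
X = -645/4 (X = (-1/8*0 + (1/8)*6) + 81*(-2) = (0 + 3/4) - 162 = 3/4 - 162 = -645/4 ≈ -161.25)
X**2 = (-645/4)**2 = 416025/16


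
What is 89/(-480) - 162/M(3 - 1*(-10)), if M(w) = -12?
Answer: 6391/480 ≈ 13.315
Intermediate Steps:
89/(-480) - 162/M(3 - 1*(-10)) = 89/(-480) - 162/(-12) = 89*(-1/480) - 162*(-1/12) = -89/480 + 27/2 = 6391/480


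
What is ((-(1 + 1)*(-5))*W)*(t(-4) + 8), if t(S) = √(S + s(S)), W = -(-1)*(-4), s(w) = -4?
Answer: -320 - 80*I*√2 ≈ -320.0 - 113.14*I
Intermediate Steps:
W = -4 (W = -1*4 = -4)
t(S) = √(-4 + S) (t(S) = √(S - 4) = √(-4 + S))
((-(1 + 1)*(-5))*W)*(t(-4) + 8) = (-(1 + 1)*(-5)*(-4))*(√(-4 - 4) + 8) = (-2*(-5)*(-4))*(√(-8) + 8) = (-1*(-10)*(-4))*(2*I*√2 + 8) = (10*(-4))*(8 + 2*I*√2) = -40*(8 + 2*I*√2) = -320 - 80*I*√2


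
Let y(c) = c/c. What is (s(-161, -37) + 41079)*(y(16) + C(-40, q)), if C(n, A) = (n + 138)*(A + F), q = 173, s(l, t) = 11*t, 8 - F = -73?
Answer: 1012448096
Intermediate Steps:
y(c) = 1
F = 81 (F = 8 - 1*(-73) = 8 + 73 = 81)
C(n, A) = (81 + A)*(138 + n) (C(n, A) = (n + 138)*(A + 81) = (138 + n)*(81 + A) = (81 + A)*(138 + n))
(s(-161, -37) + 41079)*(y(16) + C(-40, q)) = (11*(-37) + 41079)*(1 + (11178 + 81*(-40) + 138*173 + 173*(-40))) = (-407 + 41079)*(1 + (11178 - 3240 + 23874 - 6920)) = 40672*(1 + 24892) = 40672*24893 = 1012448096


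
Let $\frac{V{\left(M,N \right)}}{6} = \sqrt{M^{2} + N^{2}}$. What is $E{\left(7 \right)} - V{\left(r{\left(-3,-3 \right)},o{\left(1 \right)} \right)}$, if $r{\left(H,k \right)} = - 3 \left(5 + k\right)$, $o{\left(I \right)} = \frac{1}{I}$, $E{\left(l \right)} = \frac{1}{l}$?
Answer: $\frac{1}{7} - 6 \sqrt{37} \approx -36.354$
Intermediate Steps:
$r{\left(H,k \right)} = -15 - 3 k$
$V{\left(M,N \right)} = 6 \sqrt{M^{2} + N^{2}}$
$E{\left(7 \right)} - V{\left(r{\left(-3,-3 \right)},o{\left(1 \right)} \right)} = \frac{1}{7} - 6 \sqrt{\left(-15 - -9\right)^{2} + \left(1^{-1}\right)^{2}} = \frac{1}{7} - 6 \sqrt{\left(-15 + 9\right)^{2} + 1^{2}} = \frac{1}{7} - 6 \sqrt{\left(-6\right)^{2} + 1} = \frac{1}{7} - 6 \sqrt{36 + 1} = \frac{1}{7} - 6 \sqrt{37}$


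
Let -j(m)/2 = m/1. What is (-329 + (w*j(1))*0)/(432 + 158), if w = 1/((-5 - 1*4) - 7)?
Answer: -329/590 ≈ -0.55763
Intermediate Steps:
w = -1/16 (w = 1/((-5 - 4) - 7) = 1/(-9 - 7) = 1/(-16) = -1/16 ≈ -0.062500)
j(m) = -2*m (j(m) = -2*m/1 = -2*m)
(-329 + (w*j(1))*0)/(432 + 158) = (-329 - (-1)/8*0)/(432 + 158) = (-329 - 1/16*(-2)*0)/590 = (-329 + (1/8)*0)*(1/590) = (-329 + 0)*(1/590) = -329*1/590 = -329/590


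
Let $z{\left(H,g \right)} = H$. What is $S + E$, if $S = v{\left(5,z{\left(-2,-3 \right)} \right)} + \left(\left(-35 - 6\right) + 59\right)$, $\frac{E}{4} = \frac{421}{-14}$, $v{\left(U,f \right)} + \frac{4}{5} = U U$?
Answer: $- \frac{2733}{35} \approx -78.086$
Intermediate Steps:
$v{\left(U,f \right)} = - \frac{4}{5} + U^{2}$ ($v{\left(U,f \right)} = - \frac{4}{5} + U U = - \frac{4}{5} + U^{2}$)
$E = - \frac{842}{7}$ ($E = 4 \frac{421}{-14} = 4 \cdot 421 \left(- \frac{1}{14}\right) = 4 \left(- \frac{421}{14}\right) = - \frac{842}{7} \approx -120.29$)
$S = \frac{211}{5}$ ($S = \left(- \frac{4}{5} + 5^{2}\right) + \left(\left(-35 - 6\right) + 59\right) = \left(- \frac{4}{5} + 25\right) + \left(-41 + 59\right) = \frac{121}{5} + 18 = \frac{211}{5} \approx 42.2$)
$S + E = \frac{211}{5} - \frac{842}{7} = - \frac{2733}{35}$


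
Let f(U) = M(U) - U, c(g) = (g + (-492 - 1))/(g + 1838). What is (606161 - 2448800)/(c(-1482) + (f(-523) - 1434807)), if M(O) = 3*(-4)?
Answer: 655979484/510611351 ≈ 1.2847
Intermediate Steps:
c(g) = (-493 + g)/(1838 + g) (c(g) = (g - 493)/(1838 + g) = (-493 + g)/(1838 + g))
M(O) = -12
f(U) = -12 - U
(606161 - 2448800)/(c(-1482) + (f(-523) - 1434807)) = (606161 - 2448800)/((-493 - 1482)/(1838 - 1482) + ((-12 - 1*(-523)) - 1434807)) = -1842639/(-1975/356 + ((-12 + 523) - 1434807)) = -1842639/((1/356)*(-1975) + (511 - 1434807)) = -1842639/(-1975/356 - 1434296) = -1842639/(-510611351/356) = -1842639*(-356/510611351) = 655979484/510611351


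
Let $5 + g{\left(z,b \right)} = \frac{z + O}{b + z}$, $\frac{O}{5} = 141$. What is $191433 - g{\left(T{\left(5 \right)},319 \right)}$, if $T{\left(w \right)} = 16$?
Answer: $\frac{64131009}{335} \approx 1.9144 \cdot 10^{5}$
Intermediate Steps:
$O = 705$ ($O = 5 \cdot 141 = 705$)
$g{\left(z,b \right)} = -5 + \frac{705 + z}{b + z}$ ($g{\left(z,b \right)} = -5 + \frac{z + 705}{b + z} = -5 + \frac{705 + z}{b + z}$)
$191433 - g{\left(T{\left(5 \right)},319 \right)} = 191433 - \frac{705 - 1595 - 64}{319 + 16} = 191433 - \frac{705 - 1595 - 64}{335} = 191433 - \frac{1}{335} \left(-954\right) = 191433 - - \frac{954}{335} = 191433 + \frac{954}{335} = \frac{64131009}{335}$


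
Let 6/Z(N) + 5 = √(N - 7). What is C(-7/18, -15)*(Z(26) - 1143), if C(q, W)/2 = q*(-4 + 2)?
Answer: -16072/9 - 14*√19/9 ≈ -1792.6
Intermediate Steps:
C(q, W) = -4*q (C(q, W) = 2*(q*(-4 + 2)) = 2*(q*(-2)) = 2*(-2*q) = -4*q)
Z(N) = 6/(-5 + √(-7 + N)) (Z(N) = 6/(-5 + √(N - 7)) = 6/(-5 + √(-7 + N)))
C(-7/18, -15)*(Z(26) - 1143) = (-(-28)/18)*(6/(-5 + √(-7 + 26)) - 1143) = (-(-28)/18)*(6/(-5 + √19) - 1143) = (-4*(-7/18))*(-1143 + 6/(-5 + √19)) = 14*(-1143 + 6/(-5 + √19))/9 = -1778 + 28/(3*(-5 + √19))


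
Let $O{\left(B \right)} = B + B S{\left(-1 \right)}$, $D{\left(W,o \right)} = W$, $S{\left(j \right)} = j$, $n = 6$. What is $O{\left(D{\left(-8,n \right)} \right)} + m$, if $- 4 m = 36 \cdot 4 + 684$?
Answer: $-207$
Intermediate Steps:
$O{\left(B \right)} = 0$ ($O{\left(B \right)} = B + B \left(-1\right) = B - B = 0$)
$m = -207$ ($m = - \frac{36 \cdot 4 + 684}{4} = - \frac{144 + 684}{4} = \left(- \frac{1}{4}\right) 828 = -207$)
$O{\left(D{\left(-8,n \right)} \right)} + m = 0 - 207 = -207$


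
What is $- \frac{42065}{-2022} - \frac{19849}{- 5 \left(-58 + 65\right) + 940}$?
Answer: $- \frac{2065853}{1829910} \approx -1.1289$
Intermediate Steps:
$- \frac{42065}{-2022} - \frac{19849}{- 5 \left(-58 + 65\right) + 940} = \left(-42065\right) \left(- \frac{1}{2022}\right) - \frac{19849}{\left(-5\right) 7 + 940} = \frac{42065}{2022} - \frac{19849}{-35 + 940} = \frac{42065}{2022} - \frac{19849}{905} = - \frac{2065853}{1829910}$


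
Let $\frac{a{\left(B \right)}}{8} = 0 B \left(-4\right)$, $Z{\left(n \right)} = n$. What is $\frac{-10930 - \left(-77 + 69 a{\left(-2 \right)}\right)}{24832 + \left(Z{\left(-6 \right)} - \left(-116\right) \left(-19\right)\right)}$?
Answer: $- \frac{10853}{22622} \approx -0.47975$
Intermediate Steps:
$a{\left(B \right)} = 0$ ($a{\left(B \right)} = 8 \cdot 0 B \left(-4\right) = 8 \cdot 0 \left(-4\right) = 8 \cdot 0 = 0$)
$\frac{-10930 - \left(-77 + 69 a{\left(-2 \right)}\right)}{24832 + \left(Z{\left(-6 \right)} - \left(-116\right) \left(-19\right)\right)} = \frac{-10930 + \left(\left(-69\right) 0 + 77\right)}{24832 - \left(6 - -2204\right)} = \frac{-10930 + \left(0 + 77\right)}{24832 - 2210} = \frac{-10930 + 77}{24832 - 2210} = - \frac{10853}{24832 - 2210} = - \frac{10853}{22622}$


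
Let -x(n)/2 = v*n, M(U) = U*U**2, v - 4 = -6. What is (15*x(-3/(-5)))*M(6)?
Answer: 7776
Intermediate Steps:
v = -2 (v = 4 - 6 = -2)
M(U) = U**3
x(n) = 4*n (x(n) = -(-4)*n = 4*n)
(15*x(-3/(-5)))*M(6) = (15*(4*(-3/(-5))))*6**3 = (15*(4*(-3*(-1/5))))*216 = (15*(4*(3/5)))*216 = (15*(12/5))*216 = 36*216 = 7776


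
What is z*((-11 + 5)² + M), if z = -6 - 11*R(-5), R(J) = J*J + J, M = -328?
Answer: 65992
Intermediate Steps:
R(J) = J + J² (R(J) = J² + J = J + J²)
z = -226 (z = -6 - (-55)*(1 - 5) = -6 - (-55)*(-4) = -6 - 11*20 = -6 - 220 = -226)
z*((-11 + 5)² + M) = -226*((-11 + 5)² - 328) = -226*((-6)² - 328) = -226*(36 - 328) = -226*(-292) = 65992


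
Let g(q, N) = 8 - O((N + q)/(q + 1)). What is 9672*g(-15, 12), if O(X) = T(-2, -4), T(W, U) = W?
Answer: 96720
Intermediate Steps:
O(X) = -2
g(q, N) = 10 (g(q, N) = 8 - 1*(-2) = 8 + 2 = 10)
9672*g(-15, 12) = 9672*10 = 96720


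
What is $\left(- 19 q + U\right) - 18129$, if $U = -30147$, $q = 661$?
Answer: $-60835$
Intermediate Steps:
$\left(- 19 q + U\right) - 18129 = \left(\left(-19\right) 661 - 30147\right) - 18129 = \left(-12559 - 30147\right) - 18129 = -42706 - 18129 = -60835$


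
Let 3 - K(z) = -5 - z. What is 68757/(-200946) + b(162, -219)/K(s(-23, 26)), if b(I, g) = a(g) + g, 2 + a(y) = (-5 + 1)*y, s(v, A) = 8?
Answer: 21753253/535856 ≈ 40.595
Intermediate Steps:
K(z) = 8 + z (K(z) = 3 - (-5 - z) = 3 + (5 + z) = 8 + z)
a(y) = -2 - 4*y (a(y) = -2 + (-5 + 1)*y = -2 - 4*y)
b(I, g) = -2 - 3*g (b(I, g) = (-2 - 4*g) + g = -2 - 3*g)
68757/(-200946) + b(162, -219)/K(s(-23, 26)) = 68757/(-200946) + (-2 - 3*(-219))/(8 + 8) = 68757*(-1/200946) + (-2 + 657)/16 = -22919/66982 + 655*(1/16) = -22919/66982 + 655/16 = 21753253/535856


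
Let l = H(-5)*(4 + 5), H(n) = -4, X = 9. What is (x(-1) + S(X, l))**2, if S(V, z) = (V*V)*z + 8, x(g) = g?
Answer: 8462281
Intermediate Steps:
l = -36 (l = -4*(4 + 5) = -4*9 = -36)
S(V, z) = 8 + z*V**2 (S(V, z) = V**2*z + 8 = z*V**2 + 8 = 8 + z*V**2)
(x(-1) + S(X, l))**2 = (-1 + (8 - 36*9**2))**2 = (-1 + (8 - 36*81))**2 = (-1 + (8 - 2916))**2 = (-1 - 2908)**2 = (-2909)**2 = 8462281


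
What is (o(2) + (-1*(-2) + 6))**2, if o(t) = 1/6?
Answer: 2401/36 ≈ 66.694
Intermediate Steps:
o(t) = 1/6
(o(2) + (-1*(-2) + 6))**2 = (1/6 + (-1*(-2) + 6))**2 = (1/6 + (2 + 6))**2 = (1/6 + 8)**2 = (49/6)**2 = 2401/36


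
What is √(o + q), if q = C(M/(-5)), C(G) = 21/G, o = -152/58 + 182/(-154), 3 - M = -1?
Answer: I*√12232693/638 ≈ 5.482*I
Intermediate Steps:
M = 4 (M = 3 - 1*(-1) = 3 + 1 = 4)
o = -1213/319 (o = -152*1/58 + 182*(-1/154) = -76/29 - 13/11 = -1213/319 ≈ -3.8025)
q = -105/4 (q = 21/((4/(-5))) = 21/((4*(-⅕))) = 21/(-⅘) = 21*(-5/4) = -105/4 ≈ -26.250)
√(o + q) = √(-1213/319 - 105/4) = √(-38347/1276) = I*√12232693/638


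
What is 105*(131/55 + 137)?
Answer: 160986/11 ≈ 14635.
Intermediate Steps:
105*(131/55 + 137) = 105*(7666/55) = 160986/11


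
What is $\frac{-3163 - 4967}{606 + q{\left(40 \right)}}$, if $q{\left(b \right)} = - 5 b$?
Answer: $- \frac{4065}{203} \approx -20.025$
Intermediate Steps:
$\frac{-3163 - 4967}{606 + q{\left(40 \right)}} = \frac{-3163 - 4967}{606 - 200} = - \frac{8130}{606 - 200} = - \frac{8130}{406} = \left(-8130\right) \frac{1}{406} = - \frac{4065}{203}$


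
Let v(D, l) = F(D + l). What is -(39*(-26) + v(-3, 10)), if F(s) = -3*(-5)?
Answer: 999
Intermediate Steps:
F(s) = 15
v(D, l) = 15
-(39*(-26) + v(-3, 10)) = -(39*(-26) + 15) = -(-1014 + 15) = -1*(-999) = 999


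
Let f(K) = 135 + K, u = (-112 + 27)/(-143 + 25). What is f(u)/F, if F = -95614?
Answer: -16015/11282452 ≈ -0.0014195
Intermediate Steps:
u = 85/118 (u = -85/(-118) = -85*(-1/118) = 85/118 ≈ 0.72034)
f(u)/F = (135 + 85/118)/(-95614) = (16015/118)*(-1/95614) = -16015/11282452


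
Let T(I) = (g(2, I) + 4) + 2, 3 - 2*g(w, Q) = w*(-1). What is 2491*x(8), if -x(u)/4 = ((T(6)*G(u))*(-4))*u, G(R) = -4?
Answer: -10840832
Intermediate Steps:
g(w, Q) = 3/2 + w/2 (g(w, Q) = 3/2 - w*(-1)/2 = 3/2 - (-1)*w/2 = 3/2 + w/2)
T(I) = 17/2 (T(I) = ((3/2 + (½)*2) + 4) + 2 = ((3/2 + 1) + 4) + 2 = (5/2 + 4) + 2 = 13/2 + 2 = 17/2)
x(u) = -544*u (x(u) = -4*((17/2)*(-4))*(-4)*u = -4*(-34*(-4))*u = -544*u)
2491*x(8) = 2491*(-544*8) = 2491*(-4352) = -10840832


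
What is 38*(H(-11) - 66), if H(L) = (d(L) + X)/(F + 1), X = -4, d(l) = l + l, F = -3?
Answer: -2014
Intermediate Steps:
d(l) = 2*l
H(L) = 2 - L (H(L) = (2*L - 4)/(-3 + 1) = (-4 + 2*L)/(-2) = (-4 + 2*L)*(-1/2) = 2 - L)
38*(H(-11) - 66) = 38*((2 - 1*(-11)) - 66) = 38*((2 + 11) - 66) = 38*(13 - 66) = 38*(-53) = -2014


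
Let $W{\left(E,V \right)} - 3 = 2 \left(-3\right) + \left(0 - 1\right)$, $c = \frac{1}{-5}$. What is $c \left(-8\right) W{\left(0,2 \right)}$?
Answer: $- \frac{32}{5} \approx -6.4$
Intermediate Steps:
$c = - \frac{1}{5} \approx -0.2$
$W{\left(E,V \right)} = -4$ ($W{\left(E,V \right)} = 3 + \left(2 \left(-3\right) + \left(0 - 1\right)\right) = 3 + \left(-6 + \left(0 - 1\right)\right) = 3 - 7 = -4$)
$c \left(-8\right) W{\left(0,2 \right)} = \left(- \frac{1}{5}\right) \left(-8\right) \left(-4\right) = \frac{8}{5} \left(-4\right) = - \frac{32}{5}$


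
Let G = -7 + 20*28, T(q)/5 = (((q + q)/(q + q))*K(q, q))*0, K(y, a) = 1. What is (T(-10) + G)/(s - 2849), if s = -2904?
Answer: -553/5753 ≈ -0.096124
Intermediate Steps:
T(q) = 0 (T(q) = 5*((((q + q)/(q + q))*1)*0) = 5*((((2*q)/((2*q)))*1)*0) = 5*((((2*q)*(1/(2*q)))*1)*0) = 5*((1*1)*0) = 5*(1*0) = 5*0 = 0)
G = 553 (G = -7 + 560 = 553)
(T(-10) + G)/(s - 2849) = (0 + 553)/(-2904 - 2849) = 553/(-5753) = 553*(-1/5753) = -553/5753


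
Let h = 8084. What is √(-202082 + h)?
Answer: I*√193998 ≈ 440.45*I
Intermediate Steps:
√(-202082 + h) = √(-202082 + 8084) = √(-193998) = I*√193998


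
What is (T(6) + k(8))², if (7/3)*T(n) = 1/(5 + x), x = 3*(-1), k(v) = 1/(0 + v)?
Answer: 361/3136 ≈ 0.11511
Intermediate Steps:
k(v) = 1/v
x = -3
T(n) = 3/14 (T(n) = 3/(7*(5 - 3)) = (3/7)/2 = (3/7)*(½) = 3/14)
(T(6) + k(8))² = (3/14 + 1/8)² = (3/14 + ⅛)² = (19/56)² = 361/3136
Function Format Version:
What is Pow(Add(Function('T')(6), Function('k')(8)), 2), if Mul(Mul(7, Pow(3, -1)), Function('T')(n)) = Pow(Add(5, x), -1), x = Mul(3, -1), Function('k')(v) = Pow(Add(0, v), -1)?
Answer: Rational(361, 3136) ≈ 0.11511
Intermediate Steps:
Function('k')(v) = Pow(v, -1)
x = -3
Function('T')(n) = Rational(3, 14) (Function('T')(n) = Mul(Rational(3, 7), Pow(Add(5, -3), -1)) = Mul(Rational(3, 7), Pow(2, -1)) = Mul(Rational(3, 7), Rational(1, 2)) = Rational(3, 14))
Pow(Add(Function('T')(6), Function('k')(8)), 2) = Pow(Add(Rational(3, 14), Pow(8, -1)), 2) = Pow(Add(Rational(3, 14), Rational(1, 8)), 2) = Pow(Rational(19, 56), 2) = Rational(361, 3136)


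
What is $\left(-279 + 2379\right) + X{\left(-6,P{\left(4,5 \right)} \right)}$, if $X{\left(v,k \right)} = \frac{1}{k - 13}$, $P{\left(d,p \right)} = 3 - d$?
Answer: $\frac{29399}{14} \approx 2099.9$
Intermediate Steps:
$X{\left(v,k \right)} = \frac{1}{-13 + k}$
$\left(-279 + 2379\right) + X{\left(-6,P{\left(4,5 \right)} \right)} = \left(-279 + 2379\right) + \frac{1}{-13 + \left(3 - 4\right)} = 2100 + \frac{1}{-13 + \left(3 - 4\right)} = 2100 + \frac{1}{-13 - 1} = 2100 + \frac{1}{-14} = 2100 - \frac{1}{14} = \frac{29399}{14}$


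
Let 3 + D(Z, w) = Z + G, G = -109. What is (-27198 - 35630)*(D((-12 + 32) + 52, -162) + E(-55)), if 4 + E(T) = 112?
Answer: -4272304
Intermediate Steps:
E(T) = 108 (E(T) = -4 + 112 = 108)
D(Z, w) = -112 + Z (D(Z, w) = -3 + (Z - 109) = -3 + (-109 + Z) = -112 + Z)
(-27198 - 35630)*(D((-12 + 32) + 52, -162) + E(-55)) = (-27198 - 35630)*((-112 + ((-12 + 32) + 52)) + 108) = -62828*((-112 + (20 + 52)) + 108) = -62828*((-112 + 72) + 108) = -62828*(-40 + 108) = -62828*68 = -4272304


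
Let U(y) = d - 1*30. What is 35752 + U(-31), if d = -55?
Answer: 35667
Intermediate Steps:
U(y) = -85 (U(y) = -55 - 1*30 = -55 - 30 = -85)
35752 + U(-31) = 35752 - 85 = 35667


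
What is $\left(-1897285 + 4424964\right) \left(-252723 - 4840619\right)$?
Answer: $-12874333613218$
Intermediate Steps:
$\left(-1897285 + 4424964\right) \left(-252723 - 4840619\right) = 2527679 \left(-5093342\right) = -12874333613218$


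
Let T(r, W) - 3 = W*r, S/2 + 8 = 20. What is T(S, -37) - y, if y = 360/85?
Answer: -15117/17 ≈ -889.24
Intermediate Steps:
S = 24 (S = -16 + 2*20 = -16 + 40 = 24)
T(r, W) = 3 + W*r
y = 72/17 (y = 360*(1/85) = 72/17 ≈ 4.2353)
T(S, -37) - y = (3 - 37*24) - 1*72/17 = (3 - 888) - 72/17 = -885 - 72/17 = -15117/17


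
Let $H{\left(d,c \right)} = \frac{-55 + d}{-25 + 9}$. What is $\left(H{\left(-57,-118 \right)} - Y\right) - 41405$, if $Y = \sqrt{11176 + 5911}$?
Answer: $-41398 - \sqrt{17087} \approx -41529.0$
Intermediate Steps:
$H{\left(d,c \right)} = \frac{55}{16} - \frac{d}{16}$ ($H{\left(d,c \right)} = \frac{-55 + d}{-16} = \left(-55 + d\right) \left(- \frac{1}{16}\right) = \frac{55}{16} - \frac{d}{16}$)
$Y = \sqrt{17087} \approx 130.72$
$\left(H{\left(-57,-118 \right)} - Y\right) - 41405 = \left(\left(\frac{55}{16} - - \frac{57}{16}\right) - \sqrt{17087}\right) - 41405 = \left(\left(\frac{55}{16} + \frac{57}{16}\right) - \sqrt{17087}\right) - 41405 = \left(7 - \sqrt{17087}\right) - 41405 = -41398 - \sqrt{17087}$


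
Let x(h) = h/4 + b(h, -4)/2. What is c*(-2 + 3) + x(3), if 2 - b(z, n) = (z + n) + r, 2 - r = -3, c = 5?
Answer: 19/4 ≈ 4.7500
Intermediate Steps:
r = 5 (r = 2 - 1*(-3) = 2 + 3 = 5)
b(z, n) = -3 - n - z (b(z, n) = 2 - ((z + n) + 5) = 2 - ((n + z) + 5) = 2 - (5 + n + z) = 2 + (-5 - n - z) = -3 - n - z)
x(h) = ½ - h/4 (x(h) = h/4 + (-3 - 1*(-4) - h)/2 = h*(¼) + (-3 + 4 - h)*(½) = h/4 + (1 - h)*(½) = h/4 + (½ - h/2) = ½ - h/4)
c*(-2 + 3) + x(3) = 5*(-2 + 3) + (½ - ¼*3) = 5*1 + (½ - ¾) = 5 - ¼ = 19/4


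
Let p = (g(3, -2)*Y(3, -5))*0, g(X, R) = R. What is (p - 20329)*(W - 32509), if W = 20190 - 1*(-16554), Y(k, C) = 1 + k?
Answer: -86093315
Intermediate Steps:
p = 0 (p = -2*(1 + 3)*0 = -2*4*0 = -8*0 = 0)
W = 36744 (W = 20190 + 16554 = 36744)
(p - 20329)*(W - 32509) = (0 - 20329)*(36744 - 32509) = -20329*4235 = -86093315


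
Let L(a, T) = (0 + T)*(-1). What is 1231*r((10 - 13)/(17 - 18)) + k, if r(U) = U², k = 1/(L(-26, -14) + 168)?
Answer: 2016379/182 ≈ 11079.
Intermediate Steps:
L(a, T) = -T (L(a, T) = T*(-1) = -T)
k = 1/182 (k = 1/(-1*(-14) + 168) = 1/(14 + 168) = 1/182 ≈ 0.0054945)
1231*r((10 - 13)/(17 - 18)) + k = 1231*((10 - 13)/(17 - 18))² + 1/182 = 1231*(-3/(-1))² + 1/182 = 1231*(-3*(-1))² + 1/182 = 1231*3² + 1/182 = 1231*9 + 1/182 = 11079 + 1/182 = 2016379/182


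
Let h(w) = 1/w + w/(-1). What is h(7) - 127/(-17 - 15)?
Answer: -647/224 ≈ -2.8884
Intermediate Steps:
h(w) = 1/w - w (h(w) = 1/w + w*(-1) = 1/w - w)
h(7) - 127/(-17 - 15) = (1/7 - 1*7) - 127/(-17 - 15) = (⅐ - 7) - 127/(-32) = -48/7 - 127*(-1/32) = -48/7 + 127/32 = -647/224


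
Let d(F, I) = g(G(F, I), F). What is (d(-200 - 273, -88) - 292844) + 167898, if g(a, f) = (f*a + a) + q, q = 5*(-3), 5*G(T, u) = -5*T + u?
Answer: -1699549/5 ≈ -3.3991e+5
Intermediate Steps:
G(T, u) = -T + u/5 (G(T, u) = (-5*T + u)/5 = (u - 5*T)/5 = -T + u/5)
q = -15
g(a, f) = -15 + a + a*f (g(a, f) = (f*a + a) - 15 = (a*f + a) - 15 = (a + a*f) - 15 = -15 + a + a*f)
d(F, I) = -15 - F + I/5 + F*(-F + I/5) (d(F, I) = -15 + (-F + I/5) + (-F + I/5)*F = -15 + (-F + I/5) + F*(-F + I/5) = -15 - F + I/5 + F*(-F + I/5))
(d(-200 - 273, -88) - 292844) + 167898 = ((-15 - (-200 - 273) + (⅕)*(-88) - (-200 - 273)*(-1*(-88) + 5*(-200 - 273))/5) - 292844) + 167898 = ((-15 - 1*(-473) - 88/5 - ⅕*(-473)*(88 + 5*(-473))) - 292844) + 167898 = ((-15 + 473 - 88/5 - ⅕*(-473)*(88 - 2365)) - 292844) + 167898 = ((-15 + 473 - 88/5 - ⅕*(-473)*(-2277)) - 292844) + 167898 = ((-15 + 473 - 88/5 - 1077021/5) - 292844) + 167898 = (-1074819/5 - 292844) + 167898 = -2539039/5 + 167898 = -1699549/5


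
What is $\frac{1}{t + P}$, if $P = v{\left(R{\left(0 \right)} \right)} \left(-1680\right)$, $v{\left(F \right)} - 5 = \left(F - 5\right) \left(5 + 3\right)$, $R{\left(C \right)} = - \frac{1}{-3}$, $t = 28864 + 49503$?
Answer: $\frac{1}{132687} \approx 7.5365 \cdot 10^{-6}$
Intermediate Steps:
$t = 78367$
$R{\left(C \right)} = \frac{1}{3}$ ($R{\left(C \right)} = \left(-1\right) \left(- \frac{1}{3}\right) = \frac{1}{3}$)
$v{\left(F \right)} = -35 + 8 F$ ($v{\left(F \right)} = 5 + \left(F - 5\right) \left(5 + 3\right) = 5 + \left(-5 + F\right) 8 = 5 + \left(-40 + 8 F\right) = -35 + 8 F$)
$P = 54320$ ($P = \left(-35 + 8 \cdot \frac{1}{3}\right) \left(-1680\right) = \left(-35 + \frac{8}{3}\right) \left(-1680\right) = \left(- \frac{97}{3}\right) \left(-1680\right) = 54320$)
$\frac{1}{t + P} = \frac{1}{78367 + 54320} = \frac{1}{132687}$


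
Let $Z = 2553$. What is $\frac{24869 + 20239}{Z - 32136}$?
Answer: $- \frac{5012}{3287} \approx -1.5248$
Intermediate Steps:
$\frac{24869 + 20239}{Z - 32136} = \frac{24869 + 20239}{2553 - 32136} = \frac{45108}{-29583} = 45108 \left(- \frac{1}{29583}\right) = - \frac{5012}{3287}$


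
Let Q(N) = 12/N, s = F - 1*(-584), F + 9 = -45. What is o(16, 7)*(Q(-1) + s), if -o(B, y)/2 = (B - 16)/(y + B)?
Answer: 0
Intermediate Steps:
F = -54 (F = -9 - 45 = -54)
o(B, y) = -2*(-16 + B)/(B + y) (o(B, y) = -2*(B - 16)/(y + B) = -2*(-16 + B)/(B + y))
s = 530 (s = -54 - 1*(-584) = -54 + 584 = 530)
o(16, 7)*(Q(-1) + s) = (2*(16 - 1*16)/(16 + 7))*(12/(-1) + 530) = (2*(16 - 16)/23)*(12*(-1) + 530) = (2*(1/23)*0)*(-12 + 530) = 0*518 = 0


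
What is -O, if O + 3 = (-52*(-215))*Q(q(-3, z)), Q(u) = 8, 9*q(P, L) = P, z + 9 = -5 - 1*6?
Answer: -89437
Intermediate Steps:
z = -20 (z = -9 + (-5 - 1*6) = -9 + (-5 - 6) = -9 - 11 = -20)
q(P, L) = P/9
O = 89437 (O = -3 - 52*(-215)*8 = -3 + 11180*8 = -3 + 89440 = 89437)
-O = -1*89437 = -89437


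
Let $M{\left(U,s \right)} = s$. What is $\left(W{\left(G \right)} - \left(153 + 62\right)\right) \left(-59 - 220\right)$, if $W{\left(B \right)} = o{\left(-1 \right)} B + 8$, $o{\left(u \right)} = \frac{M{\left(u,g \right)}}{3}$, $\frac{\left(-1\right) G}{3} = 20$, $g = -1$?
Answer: $52173$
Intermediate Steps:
$G = -60$ ($G = \left(-3\right) 20 = -60$)
$o{\left(u \right)} = - \frac{1}{3}$
$W{\left(B \right)} = 8 - \frac{B}{3}$ ($W{\left(B \right)} = - \frac{B}{3} + 8 = 8 - \frac{B}{3}$)
$\left(W{\left(G \right)} - \left(153 + 62\right)\right) \left(-59 - 220\right) = \left(\left(8 - -20\right) - \left(153 + 62\right)\right) \left(-59 - 220\right) = \left(\left(8 + 20\right) - 215\right) \left(-279\right) = \left(28 - 215\right) \left(-279\right) = \left(-187\right) \left(-279\right) = 52173$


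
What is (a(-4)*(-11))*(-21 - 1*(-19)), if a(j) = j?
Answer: -88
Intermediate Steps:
(a(-4)*(-11))*(-21 - 1*(-19)) = (-4*(-11))*(-21 - 1*(-19)) = 44*(-21 + 19) = 44*(-2) = -88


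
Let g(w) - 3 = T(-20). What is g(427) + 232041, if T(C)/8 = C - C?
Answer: 232044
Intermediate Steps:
T(C) = 0 (T(C) = 8*(C - C) = 8*0 = 0)
g(w) = 3 (g(w) = 3 + 0 = 3)
g(427) + 232041 = 3 + 232041 = 232044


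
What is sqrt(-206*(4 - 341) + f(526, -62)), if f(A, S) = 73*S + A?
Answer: sqrt(65422) ≈ 255.78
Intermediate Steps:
f(A, S) = A + 73*S
sqrt(-206*(4 - 341) + f(526, -62)) = sqrt(-206*(4 - 341) + (526 + 73*(-62))) = sqrt(-206*(-337) + (526 - 4526)) = sqrt(69422 - 4000) = sqrt(65422)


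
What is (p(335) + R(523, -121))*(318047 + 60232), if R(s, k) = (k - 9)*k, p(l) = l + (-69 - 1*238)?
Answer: 5960920482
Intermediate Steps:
p(l) = -307 + l (p(l) = l + (-69 - 238) = l - 307 = -307 + l)
R(s, k) = k*(-9 + k) (R(s, k) = (-9 + k)*k = k*(-9 + k))
(p(335) + R(523, -121))*(318047 + 60232) = ((-307 + 335) - 121*(-9 - 121))*(318047 + 60232) = (28 - 121*(-130))*378279 = (28 + 15730)*378279 = 15758*378279 = 5960920482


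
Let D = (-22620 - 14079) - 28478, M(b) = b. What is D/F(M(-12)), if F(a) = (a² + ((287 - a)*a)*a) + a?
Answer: -65177/43188 ≈ -1.5091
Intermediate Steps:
F(a) = a + a² + a²*(287 - a) (F(a) = (a² + (a*(287 - a))*a) + a = (a² + a²*(287 - a)) + a = a + a² + a²*(287 - a))
D = -65177 (D = -36699 - 28478 = -65177)
D/F(M(-12)) = -65177*(-1/(12*(1 - 1*(-12)² + 288*(-12)))) = -65177*(-1/(12*(1 - 1*144 - 3456))) = -65177*(-1/(12*(1 - 144 - 3456))) = -65177/((-12*(-3599))) = -65177/43188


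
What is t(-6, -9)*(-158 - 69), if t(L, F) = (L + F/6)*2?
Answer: 3405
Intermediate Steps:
t(L, F) = 2*L + F/3 (t(L, F) = (L + F*(⅙))*2 = (L + F/6)*2 = 2*L + F/3)
t(-6, -9)*(-158 - 69) = (2*(-6) + (⅓)*(-9))*(-158 - 69) = (-12 - 3)*(-227) = -15*(-227) = 3405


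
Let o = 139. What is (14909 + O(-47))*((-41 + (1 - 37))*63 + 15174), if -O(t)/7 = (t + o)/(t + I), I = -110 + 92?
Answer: 10010512467/65 ≈ 1.5401e+8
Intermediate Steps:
I = -18
O(t) = -7*(139 + t)/(-18 + t) (O(t) = -7*(t + 139)/(t - 18) = -7*(139 + t)/(-18 + t))
(14909 + O(-47))*((-41 + (1 - 37))*63 + 15174) = (14909 + 7*(-139 - 1*(-47))/(-18 - 47))*((-41 + (1 - 37))*63 + 15174) = (14909 + 7*(-139 + 47)/(-65))*((-41 - 36)*63 + 15174) = (14909 + 7*(-1/65)*(-92))*(-77*63 + 15174) = (14909 + 644/65)*(-4851 + 15174) = (969729/65)*10323 = 10010512467/65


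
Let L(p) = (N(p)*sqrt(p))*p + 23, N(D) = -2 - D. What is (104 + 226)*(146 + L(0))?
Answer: 55770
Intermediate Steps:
L(p) = 23 + p**(3/2)*(-2 - p) (L(p) = ((-2 - p)*sqrt(p))*p + 23 = (sqrt(p)*(-2 - p))*p + 23 = p**(3/2)*(-2 - p) + 23 = 23 + p**(3/2)*(-2 - p))
(104 + 226)*(146 + L(0)) = (104 + 226)*(146 + (23 - 0**(3/2)*(2 + 0))) = 330*(146 + (23 - 1*0*2)) = 330*(146 + (23 + 0)) = 330*(146 + 23) = 330*169 = 55770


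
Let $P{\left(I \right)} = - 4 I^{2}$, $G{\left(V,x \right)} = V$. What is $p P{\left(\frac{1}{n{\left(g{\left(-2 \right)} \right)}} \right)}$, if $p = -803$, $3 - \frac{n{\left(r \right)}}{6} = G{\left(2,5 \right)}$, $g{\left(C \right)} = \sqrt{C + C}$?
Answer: $\frac{803}{9} \approx 89.222$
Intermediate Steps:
$g{\left(C \right)} = \sqrt{2} \sqrt{C}$ ($g{\left(C \right)} = \sqrt{2 C} = \sqrt{2} \sqrt{C}$)
$n{\left(r \right)} = 6$ ($n{\left(r \right)} = 18 - 12 = 6$)
$p P{\left(\frac{1}{n{\left(g{\left(-2 \right)} \right)}} \right)} = - 803 \left(- 4 \left(\frac{1}{6}\right)^{2}\right) = - 803 \left(- \frac{4}{36}\right) = - 803 \left(\left(-4\right) \frac{1}{36}\right) = \left(-803\right) \left(- \frac{1}{9}\right) = \frac{803}{9}$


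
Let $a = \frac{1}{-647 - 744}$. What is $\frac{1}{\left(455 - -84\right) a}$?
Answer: $- \frac{1391}{539} \approx -2.5807$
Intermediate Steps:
$a = - \frac{1}{1391}$ ($a = \frac{1}{-1391} = - \frac{1}{1391} \approx -0.00071891$)
$\frac{1}{\left(455 - -84\right) a} = \frac{1}{\left(455 - -84\right) \left(- \frac{1}{1391}\right)} = \frac{1}{\left(455 + 84\right) \left(- \frac{1}{1391}\right)} = \frac{1}{539 \left(- \frac{1}{1391}\right)} = \frac{1}{- \frac{539}{1391}} = - \frac{1391}{539}$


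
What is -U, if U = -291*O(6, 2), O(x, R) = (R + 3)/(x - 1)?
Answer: 291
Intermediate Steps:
O(x, R) = (3 + R)/(-1 + x)
U = -291 (U = -291*(3 + 2)/(-1 + 6) = -291*5/5 = -291*1 = -291)
-U = -1*(-291) = 291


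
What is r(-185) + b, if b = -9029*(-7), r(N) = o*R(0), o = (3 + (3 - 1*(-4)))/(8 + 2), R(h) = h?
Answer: 63203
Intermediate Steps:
o = 1 (o = (3 + (3 + 4))/10 = (3 + 7)*(⅒) = 10*(⅒) = 1)
r(N) = 0 (r(N) = 1*0 = 0)
b = 63203
r(-185) + b = 0 + 63203 = 63203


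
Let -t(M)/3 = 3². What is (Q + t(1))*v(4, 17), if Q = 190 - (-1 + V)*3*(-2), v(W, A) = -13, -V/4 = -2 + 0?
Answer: -2665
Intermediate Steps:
V = 8 (V = -4*(-2 + 0) = -4*(-2) = 8)
t(M) = -27 (t(M) = -3*3² = -3*9 = -27)
Q = 232 (Q = 190 - (-1 + 8)*3*(-2) = 190 - 7*(-6) = 190 - 1*(-42) = 190 + 42 = 232)
(Q + t(1))*v(4, 17) = (232 - 27)*(-13) = 205*(-13) = -2665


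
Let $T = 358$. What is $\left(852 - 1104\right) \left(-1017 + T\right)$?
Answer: $166068$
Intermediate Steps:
$\left(852 - 1104\right) \left(-1017 + T\right) = \left(852 - 1104\right) \left(-1017 + 358\right) = \left(-252\right) \left(-659\right) = 166068$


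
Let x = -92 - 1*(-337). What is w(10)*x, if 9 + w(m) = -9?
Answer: -4410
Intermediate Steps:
w(m) = -18 (w(m) = -9 - 9 = -18)
x = 245 (x = -92 + 337 = 245)
w(10)*x = -18*245 = -4410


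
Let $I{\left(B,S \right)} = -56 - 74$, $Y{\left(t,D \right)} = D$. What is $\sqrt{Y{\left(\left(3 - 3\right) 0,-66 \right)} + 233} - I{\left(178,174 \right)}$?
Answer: $130 + \sqrt{167} \approx 142.92$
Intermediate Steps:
$I{\left(B,S \right)} = -130$
$\sqrt{Y{\left(\left(3 - 3\right) 0,-66 \right)} + 233} - I{\left(178,174 \right)} = \sqrt{-66 + 233} - -130 = \sqrt{167} + 130 = 130 + \sqrt{167}$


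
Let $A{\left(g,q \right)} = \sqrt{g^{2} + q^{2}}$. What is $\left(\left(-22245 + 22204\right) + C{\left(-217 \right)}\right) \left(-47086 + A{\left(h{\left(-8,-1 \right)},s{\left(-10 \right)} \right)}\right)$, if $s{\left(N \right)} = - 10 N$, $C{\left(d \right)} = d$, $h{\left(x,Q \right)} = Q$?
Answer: $12148188 - 258 \sqrt{10001} \approx 1.2122 \cdot 10^{7}$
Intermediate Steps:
$\left(\left(-22245 + 22204\right) + C{\left(-217 \right)}\right) \left(-47086 + A{\left(h{\left(-8,-1 \right)},s{\left(-10 \right)} \right)}\right) = \left(\left(-22245 + 22204\right) - 217\right) \left(-47086 + \sqrt{\left(-1\right)^{2} + \left(\left(-10\right) \left(-10\right)\right)^{2}}\right) = \left(-41 - 217\right) \left(-47086 + \sqrt{1 + 100^{2}}\right) = - 258 \left(-47086 + \sqrt{1 + 10000}\right) = - 258 \left(-47086 + \sqrt{10001}\right) = 12148188 - 258 \sqrt{10001}$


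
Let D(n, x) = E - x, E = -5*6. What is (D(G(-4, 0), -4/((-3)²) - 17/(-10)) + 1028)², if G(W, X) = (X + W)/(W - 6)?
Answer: 8047345849/8100 ≈ 9.9350e+5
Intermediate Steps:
E = -30
G(W, X) = (W + X)/(-6 + W)
D(n, x) = -30 - x
(D(G(-4, 0), -4/((-3)²) - 17/(-10)) + 1028)² = ((-30 - (-4/((-3)²) - 17/(-10))) + 1028)² = ((-30 - (-4/9 - 17*(-⅒))) + 1028)² = ((-30 - (-4*⅑ + 17/10)) + 1028)² = ((-30 - (-4/9 + 17/10)) + 1028)² = ((-30 - 1*113/90) + 1028)² = ((-30 - 113/90) + 1028)² = (-2813/90 + 1028)² = (89707/90)² = 8047345849/8100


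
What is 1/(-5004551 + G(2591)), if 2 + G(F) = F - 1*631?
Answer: -1/5002593 ≈ -1.9990e-7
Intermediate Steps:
G(F) = -633 + F (G(F) = -2 + (F - 1*631) = -2 + (F - 631) = -2 + (-631 + F) = -633 + F)
1/(-5004551 + G(2591)) = 1/(-5004551 + (-633 + 2591)) = 1/(-5004551 + 1958) = 1/(-5002593) = -1/5002593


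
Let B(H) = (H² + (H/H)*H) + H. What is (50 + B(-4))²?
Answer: 3364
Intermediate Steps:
B(H) = H² + 2*H (B(H) = (H² + 1*H) + H = (H² + H) + H = (H + H²) + H = H² + 2*H)
(50 + B(-4))² = (50 - 4*(2 - 4))² = (50 - 4*(-2))² = (50 + 8)² = 58² = 3364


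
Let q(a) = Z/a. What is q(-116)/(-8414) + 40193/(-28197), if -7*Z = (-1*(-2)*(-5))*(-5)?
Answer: -137303369137/96323320548 ≈ -1.4254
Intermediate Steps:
Z = -50/7 (Z = --1*(-2)*(-5)*(-5)/7 = -2*(-5)*(-5)/7 = -(-10)*(-5)/7 = -⅐*50 = -50/7 ≈ -7.1429)
q(a) = -50/(7*a)
q(-116)/(-8414) + 40193/(-28197) = -50/7/(-116)/(-8414) + 40193/(-28197) = -50/7*(-1/116)*(-1/8414) + 40193*(-1/28197) = (25/406)*(-1/8414) - 40193/28197 = -25/3416084 - 40193/28197 = -137303369137/96323320548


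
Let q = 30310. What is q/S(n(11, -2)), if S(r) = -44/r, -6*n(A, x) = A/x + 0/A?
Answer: -15155/24 ≈ -631.46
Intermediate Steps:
n(A, x) = -A/(6*x) (n(A, x) = -(A/x + 0/A)/6 = -(A/x + 0)/6 = -A/(6*x))
q/S(n(11, -2)) = 30310/((-44/((-⅙*11/(-2))))) = 30310/((-44/((-⅙*11*(-½))))) = 30310/((-44/11/12)) = 30310/((-44*12/11)) = 30310/(-48) = 30310*(-1/48) = -15155/24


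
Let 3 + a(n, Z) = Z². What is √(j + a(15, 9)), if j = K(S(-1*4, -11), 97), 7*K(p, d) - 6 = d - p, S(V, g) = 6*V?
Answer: √4711/7 ≈ 9.8053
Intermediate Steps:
K(p, d) = 6/7 - p/7 + d/7 (K(p, d) = 6/7 + (d - p)/7 = 6/7 + (-p/7 + d/7) = 6/7 - p/7 + d/7)
a(n, Z) = -3 + Z²
j = 127/7 (j = 6/7 - 6*(-1*4)/7 + (⅐)*97 = 6/7 - 6*(-4)/7 + 97/7 = 6/7 - ⅐*(-24) + 97/7 = 6/7 + 24/7 + 97/7 = 127/7 ≈ 18.143)
√(j + a(15, 9)) = √(127/7 + (-3 + 9²)) = √(127/7 + (-3 + 81)) = √(127/7 + 78) = √(673/7) = √4711/7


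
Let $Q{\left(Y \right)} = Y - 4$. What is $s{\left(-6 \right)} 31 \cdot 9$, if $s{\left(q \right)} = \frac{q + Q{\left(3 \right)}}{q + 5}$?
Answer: $1953$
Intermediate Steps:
$Q{\left(Y \right)} = -4 + Y$
$s{\left(q \right)} = \frac{-1 + q}{5 + q}$ ($s{\left(q \right)} = \frac{q + \left(-4 + 3\right)}{q + 5} = \frac{q - 1}{5 + q} = \frac{-1 + q}{5 + q}$)
$s{\left(-6 \right)} 31 \cdot 9 = \frac{-1 - 6}{5 - 6} \cdot 31 \cdot 9 = \frac{1}{-1} \left(-7\right) 31 \cdot 9 = \left(-1\right) \left(-7\right) 31 \cdot 9 = 7 \cdot 31 \cdot 9 = 217 \cdot 9 = 1953$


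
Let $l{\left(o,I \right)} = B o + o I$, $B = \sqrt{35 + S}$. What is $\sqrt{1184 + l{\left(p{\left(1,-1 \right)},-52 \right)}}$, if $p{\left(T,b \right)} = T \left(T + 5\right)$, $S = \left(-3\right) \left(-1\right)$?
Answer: $\sqrt{872 + 6 \sqrt{38}} \approx 30.149$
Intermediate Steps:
$S = 3$
$p{\left(T,b \right)} = T \left(5 + T\right)$
$B = \sqrt{38}$ ($B = \sqrt{35 + 3} = \sqrt{38} \approx 6.1644$)
$l{\left(o,I \right)} = I o + o \sqrt{38}$ ($l{\left(o,I \right)} = \sqrt{38} o + o I = o \sqrt{38} + I o = I o + o \sqrt{38}$)
$\sqrt{1184 + l{\left(p{\left(1,-1 \right)},-52 \right)}} = \sqrt{1184 + 1 \left(5 + 1\right) \left(-52 + \sqrt{38}\right)} = \sqrt{1184 + 1 \cdot 6 \left(-52 + \sqrt{38}\right)} = \sqrt{1184 + 6 \left(-52 + \sqrt{38}\right)} = \sqrt{1184 - \left(312 - 6 \sqrt{38}\right)} = \sqrt{872 + 6 \sqrt{38}}$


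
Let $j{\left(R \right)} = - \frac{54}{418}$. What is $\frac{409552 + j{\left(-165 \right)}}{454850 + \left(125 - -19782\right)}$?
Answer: $\frac{85596341}{99224213} \approx 0.86266$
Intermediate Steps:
$j{\left(R \right)} = - \frac{27}{209}$ ($j{\left(R \right)} = \left(-54\right) \frac{1}{418} = - \frac{27}{209}$)
$\frac{409552 + j{\left(-165 \right)}}{454850 + \left(125 - -19782\right)} = \frac{409552 - \frac{27}{209}}{454850 + \left(125 - -19782\right)} = \frac{85596341}{209 \left(454850 + \left(125 + 19782\right)\right)} = \frac{85596341}{209 \left(454850 + 19907\right)} = \frac{85596341}{209 \cdot 474757} = \frac{85596341}{209} \cdot \frac{1}{474757} = \frac{85596341}{99224213}$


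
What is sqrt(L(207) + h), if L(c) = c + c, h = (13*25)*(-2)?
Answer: 2*I*sqrt(59) ≈ 15.362*I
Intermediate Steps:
h = -650 (h = 325*(-2) = -650)
L(c) = 2*c
sqrt(L(207) + h) = sqrt(2*207 - 650) = sqrt(414 - 650) = sqrt(-236) = 2*I*sqrt(59)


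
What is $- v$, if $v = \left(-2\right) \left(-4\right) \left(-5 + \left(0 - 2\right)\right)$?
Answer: $56$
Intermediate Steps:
$v = -56$ ($v = 8 \left(-5 + \left(0 - 2\right)\right) = 8 \left(-5 - 2\right) = 8 \left(-7\right) = -56$)
$- v = \left(-1\right) \left(-56\right) = 56$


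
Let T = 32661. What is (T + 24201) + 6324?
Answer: 63186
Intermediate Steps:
(T + 24201) + 6324 = (32661 + 24201) + 6324 = 56862 + 6324 = 63186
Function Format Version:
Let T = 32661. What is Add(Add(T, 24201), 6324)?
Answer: 63186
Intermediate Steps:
Add(Add(T, 24201), 6324) = Add(Add(32661, 24201), 6324) = Add(56862, 6324) = 63186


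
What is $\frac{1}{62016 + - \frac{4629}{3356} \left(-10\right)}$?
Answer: $\frac{1678}{104085993} \approx 1.6121 \cdot 10^{-5}$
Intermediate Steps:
$\frac{1}{62016 + - \frac{4629}{3356} \left(-10\right)} = \frac{1}{62016 + \left(-4629\right) \frac{1}{3356} \left(-10\right)} = \frac{1}{62016 - - \frac{23145}{1678}} = \frac{1}{62016 + \frac{23145}{1678}} = \frac{1}{\frac{104085993}{1678}} = \frac{1678}{104085993}$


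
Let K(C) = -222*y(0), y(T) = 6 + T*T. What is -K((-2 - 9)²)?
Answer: 1332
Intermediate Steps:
y(T) = 6 + T²
K(C) = -1332 (K(C) = -222*(6 + 0²) = -222*(6 + 0) = -222*6 = -1332)
-K((-2 - 9)²) = -1*(-1332) = 1332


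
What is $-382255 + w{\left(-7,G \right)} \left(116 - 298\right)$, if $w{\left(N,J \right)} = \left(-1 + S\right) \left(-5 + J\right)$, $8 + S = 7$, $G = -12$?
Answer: $-388443$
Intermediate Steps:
$S = -1$ ($S = -8 + 7 = -1$)
$w{\left(N,J \right)} = 10 - 2 J$ ($w{\left(N,J \right)} = \left(-1 - 1\right) \left(-5 + J\right) = - 2 \left(-5 + J\right) = 10 - 2 J$)
$-382255 + w{\left(-7,G \right)} \left(116 - 298\right) = -382255 + \left(10 - -24\right) \left(116 - 298\right) = -382255 + \left(10 + 24\right) \left(-182\right) = -382255 + 34 \left(-182\right) = -382255 - 6188 = -388443$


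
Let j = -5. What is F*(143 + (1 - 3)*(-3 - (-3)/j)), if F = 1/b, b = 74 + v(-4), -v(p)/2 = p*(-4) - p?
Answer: 751/170 ≈ 4.4176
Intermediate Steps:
v(p) = 10*p (v(p) = -2*(p*(-4) - p) = -2*(-4*p - p) = -(-10)*p = 10*p)
b = 34 (b = 74 + 10*(-4) = 74 - 40 = 34)
F = 1/34 ≈ 0.029412
F*(143 + (1 - 3)*(-3 - (-3)/j)) = (143 + (1 - 3)*(-3 - (-3)/(-5)))/34 = (143 - 2*(-3 - (-3)*(-1)/5))/34 = (143 - 2*(-3 - 1*⅗))/34 = (143 - 2*(-3 - ⅗))/34 = (143 - 2*(-18/5))/34 = (143 + 36/5)/34 = (1/34)*(751/5) = 751/170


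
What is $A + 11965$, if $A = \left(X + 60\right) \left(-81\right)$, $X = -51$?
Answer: $11236$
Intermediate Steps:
$A = -729$ ($A = \left(-51 + 60\right) \left(-81\right) = 9 \left(-81\right) = -729$)
$A + 11965 = -729 + 11965 = 11236$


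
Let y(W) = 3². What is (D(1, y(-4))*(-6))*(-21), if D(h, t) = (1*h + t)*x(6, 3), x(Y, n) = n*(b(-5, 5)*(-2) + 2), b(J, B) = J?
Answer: 45360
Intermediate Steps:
y(W) = 9
x(Y, n) = 12*n (x(Y, n) = n*(-5*(-2) + 2) = n*(10 + 2) = n*12 = 12*n)
D(h, t) = 36*h + 36*t (D(h, t) = (1*h + t)*(12*3) = (h + t)*36 = 36*h + 36*t)
(D(1, y(-4))*(-6))*(-21) = ((36*1 + 36*9)*(-6))*(-21) = ((36 + 324)*(-6))*(-21) = (360*(-6))*(-21) = -2160*(-21) = 45360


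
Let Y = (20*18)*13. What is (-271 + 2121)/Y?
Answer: 185/468 ≈ 0.39530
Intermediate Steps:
Y = 4680 (Y = 360*13 = 4680)
(-271 + 2121)/Y = (-271 + 2121)/4680 = 1850*(1/4680) = 185/468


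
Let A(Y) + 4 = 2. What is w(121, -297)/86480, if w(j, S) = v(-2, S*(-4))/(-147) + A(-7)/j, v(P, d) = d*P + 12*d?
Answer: -239629/256369960 ≈ -0.00093470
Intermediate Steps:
A(Y) = -2 (A(Y) = -4 + 2 = -2)
v(P, d) = 12*d + P*d (v(P, d) = P*d + 12*d = 12*d + P*d)
w(j, S) = -2/j + 40*S/147 (w(j, S) = ((S*(-4))*(12 - 2))/(-147) - 2/j = (-4*S*10)*(-1/147) - 2/j = -40*S*(-1/147) - 2/j = 40*S/147 - 2/j = -2/j + 40*S/147)
w(121, -297)/86480 = (-2/121 + (40/147)*(-297))/86480 = (-2*1/121 - 3960/49)*(1/86480) = (-2/121 - 3960/49)*(1/86480) = -479258/5929*1/86480 = -239629/256369960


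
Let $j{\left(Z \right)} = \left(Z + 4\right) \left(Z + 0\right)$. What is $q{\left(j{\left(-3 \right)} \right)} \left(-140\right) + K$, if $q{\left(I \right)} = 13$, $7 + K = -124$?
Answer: $-1951$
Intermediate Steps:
$K = -131$ ($K = -7 - 124 = -131$)
$j{\left(Z \right)} = Z \left(4 + Z\right)$ ($j{\left(Z \right)} = \left(4 + Z\right) Z = Z \left(4 + Z\right)$)
$q{\left(j{\left(-3 \right)} \right)} \left(-140\right) + K = 13 \left(-140\right) - 131 = -1820 - 131 = -1951$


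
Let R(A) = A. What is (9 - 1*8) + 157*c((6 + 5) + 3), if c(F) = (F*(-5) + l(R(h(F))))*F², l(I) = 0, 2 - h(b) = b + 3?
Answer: -2154039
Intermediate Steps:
h(b) = -1 - b (h(b) = 2 - (b + 3) = 2 - (3 + b) = 2 + (-3 - b) = -1 - b)
c(F) = -5*F³ (c(F) = (F*(-5) + 0)*F² = (-5*F + 0)*F² = (-5*F)*F² = -5*F³)
(9 - 1*8) + 157*c((6 + 5) + 3) = (9 - 1*8) + 157*(-5*((6 + 5) + 3)³) = (9 - 8) + 157*(-5*(11 + 3)³) = 1 + 157*(-5*14³) = 1 + 157*(-5*2744) = 1 + 157*(-13720) = 1 - 2154040 = -2154039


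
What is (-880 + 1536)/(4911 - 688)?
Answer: 16/103 ≈ 0.15534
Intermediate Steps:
(-880 + 1536)/(4911 - 688) = 656/4223 = 656*(1/4223) = 16/103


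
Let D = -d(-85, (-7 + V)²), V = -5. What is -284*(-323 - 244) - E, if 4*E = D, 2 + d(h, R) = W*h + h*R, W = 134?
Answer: 155120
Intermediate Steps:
d(h, R) = -2 + 134*h + R*h (d(h, R) = -2 + (134*h + h*R) = -2 + (134*h + R*h) = -2 + 134*h + R*h)
D = 23632 (D = -(-2 + 134*(-85) + (-7 - 5)²*(-85)) = -(-2 - 11390 + (-12)²*(-85)) = -(-2 - 11390 + 144*(-85)) = -(-2 - 11390 - 12240) = -1*(-23632) = 23632)
E = 5908 (E = (¼)*23632 = 5908)
-284*(-323 - 244) - E = -284*(-323 - 244) - 1*5908 = -284*(-567) - 5908 = 161028 - 5908 = 155120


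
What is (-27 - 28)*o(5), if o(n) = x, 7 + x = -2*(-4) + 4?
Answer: -275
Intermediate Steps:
x = 5 (x = -7 + (-2*(-4) + 4) = -7 + (8 + 4) = -7 + 12 = 5)
o(n) = 5
(-27 - 28)*o(5) = (-27 - 28)*5 = -55*5 = -275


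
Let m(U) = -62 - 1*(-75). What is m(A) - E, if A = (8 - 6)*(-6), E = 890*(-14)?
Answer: 12473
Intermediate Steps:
E = -12460
A = -12 (A = 2*(-6) = -12)
m(U) = 13 (m(U) = -62 + 75 = 13)
m(A) - E = 13 - 1*(-12460) = 13 + 12460 = 12473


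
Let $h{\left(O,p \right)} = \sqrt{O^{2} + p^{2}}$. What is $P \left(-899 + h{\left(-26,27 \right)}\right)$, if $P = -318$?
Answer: $285882 - 318 \sqrt{1405} \approx 2.7396 \cdot 10^{5}$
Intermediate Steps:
$P \left(-899 + h{\left(-26,27 \right)}\right) = - 318 \left(-899 + \sqrt{\left(-26\right)^{2} + 27^{2}}\right) = - 318 \left(-899 + \sqrt{676 + 729}\right) = - 318 \left(-899 + \sqrt{1405}\right) = 285882 - 318 \sqrt{1405}$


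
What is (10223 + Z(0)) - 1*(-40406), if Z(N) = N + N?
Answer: 50629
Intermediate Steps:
Z(N) = 2*N
(10223 + Z(0)) - 1*(-40406) = (10223 + 2*0) - 1*(-40406) = (10223 + 0) + 40406 = 10223 + 40406 = 50629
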